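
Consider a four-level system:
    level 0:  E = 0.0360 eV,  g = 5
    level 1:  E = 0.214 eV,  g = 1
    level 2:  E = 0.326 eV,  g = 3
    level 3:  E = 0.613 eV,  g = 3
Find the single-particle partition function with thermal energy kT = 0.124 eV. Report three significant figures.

Eᵢ/kT = 0.29032, 1.7258, 2.6290, 4.9435.
Z = Σ gᵢe^(−Eᵢ/kT) = 5·e^(−0.29032) + 1·e^(−1.7258) + 3·e^(−2.6290) + 3·e^(−4.9435) = 3.7401 + 0.17803 + 0.21645 + 0.021389 = 4.1560.

Z = 4.16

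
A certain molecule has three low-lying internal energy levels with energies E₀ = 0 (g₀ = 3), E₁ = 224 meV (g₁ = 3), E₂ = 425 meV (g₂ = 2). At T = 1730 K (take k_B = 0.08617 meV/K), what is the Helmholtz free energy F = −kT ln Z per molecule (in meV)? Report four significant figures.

k_BT = 0.08617 × 1730 K = 149.074 meV.
Eᵢ/kT = 0, 1.50261, 2.85093.
Z = Σ gᵢe^(−Eᵢ/kT) = 3·e^(−0) + 3·e^(−1.50261) + 2·e^(−2.85093) = 3.00000 + 0.667646 + 0.115581 = 3.78323.
F = −kT ln Z = −149.074 × ln(3.78323) = −149.074 × 1.33058 = -198.4 meV.

-198.4 meV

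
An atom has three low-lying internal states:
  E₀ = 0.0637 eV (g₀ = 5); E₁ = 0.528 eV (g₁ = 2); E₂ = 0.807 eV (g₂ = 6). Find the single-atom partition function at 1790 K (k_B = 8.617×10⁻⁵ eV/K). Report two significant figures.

k_BT = 8.617×10⁻⁵ × 1790 K = 0.1542 eV.
Eᵢ/kT = 0.4131, 3.424, 5.233.
Z = Σ gᵢe^(−Eᵢ/kT) = 5·e^(−0.4131) + 2·e^(−3.424) + 6·e^(−5.233) = 3.308 + 0.06516 + 0.03202 = 3.405.

Z = 3.4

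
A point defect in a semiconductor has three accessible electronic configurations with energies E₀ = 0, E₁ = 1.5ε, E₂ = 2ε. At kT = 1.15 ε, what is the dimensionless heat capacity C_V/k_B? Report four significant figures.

Eᵢ/kT = 0, 1.30435, 1.73913.
Z = Σ e^(−Eᵢ/kT) = e^(−0) + e^(−1.30435) + e^(−1.73913) = 1.00000 + 0.271349 + 0.175673 = 1.44702.
⟨E⟩ = 0.524091 ε, ⟨E²⟩ = 0.907539 ε².
C_V/k_B = (⟨E²⟩ − ⟨E⟩²)/(kT)² = (0.907539 − 0.274671)/1.32250 = 0.4785.

0.4785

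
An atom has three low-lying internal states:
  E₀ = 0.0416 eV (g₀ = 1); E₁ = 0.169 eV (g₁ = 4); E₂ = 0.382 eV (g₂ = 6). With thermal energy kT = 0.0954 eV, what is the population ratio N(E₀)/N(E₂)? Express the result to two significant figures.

5.9

n₀/n₂ = (g₀/g₂) exp[−(E₀−E₂)/kT] = (1/6) × exp(−(-0.3404 eV)/(0.0954 eV)) = (1/6) × exp(3.568) = 5.9.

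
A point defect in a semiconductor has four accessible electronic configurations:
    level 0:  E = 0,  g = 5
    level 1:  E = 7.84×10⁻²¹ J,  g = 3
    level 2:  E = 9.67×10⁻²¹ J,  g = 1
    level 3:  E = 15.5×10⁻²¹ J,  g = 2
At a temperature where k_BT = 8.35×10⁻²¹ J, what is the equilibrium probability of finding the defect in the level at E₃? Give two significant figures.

0.046

Eᵢ/kT = 0, 0.9389, 1.158, 1.856.
Z = Σ gᵢe^(−Eᵢ/kT) = 5·e^(−0) + 3·e^(−0.9389) + 1·e^(−1.158) + 2·e^(−1.856) = 5.000 + 1.173 + 0.3141 + 0.3126 = 6.800.
P₃ = g₃ e^(−E₃/kT) / Z = 0.3126/6.800 = 0.046.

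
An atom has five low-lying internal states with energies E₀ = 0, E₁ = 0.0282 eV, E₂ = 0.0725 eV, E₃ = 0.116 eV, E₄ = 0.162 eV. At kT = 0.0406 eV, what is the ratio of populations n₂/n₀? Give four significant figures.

0.1677

n₂/n₀ = exp[−(E₂−E₀)/kT] = exp(−(0.0725 eV)/(0.0406 eV)) = exp(-1.78571) = 0.1677.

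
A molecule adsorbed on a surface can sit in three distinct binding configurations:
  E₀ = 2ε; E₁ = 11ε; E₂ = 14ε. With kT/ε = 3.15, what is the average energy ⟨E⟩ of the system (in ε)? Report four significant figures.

Eᵢ/kT = 0.634921, 3.49206, 4.44444.
Z = Σ e^(−Eᵢ/kT) = e^(−0.634921) + e^(−3.49206) + e^(−4.44444) = 0.529977 + 0.0304381 + 0.0117437 = 0.572159.
⟨E⟩ = Σ Eᵢ e^(−Eᵢ/kT) / Z = (2·0.529977 + 11·0.0304381 + 14·0.0117437) / 0.572159 = 2.725 ε.

2.725 ε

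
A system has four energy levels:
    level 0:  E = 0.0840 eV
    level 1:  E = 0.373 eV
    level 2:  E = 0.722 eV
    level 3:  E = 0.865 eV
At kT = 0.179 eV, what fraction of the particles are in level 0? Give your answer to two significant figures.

0.81

Eᵢ/kT = 0.4693, 2.084, 4.034, 4.832.
Z = Σ e^(−Eᵢ/kT) = e^(−0.4693) + e^(−2.084) + e^(−4.034) + e^(−4.832) = 0.6254 + 0.1244 + 0.01770 + 0.007971 = 0.7755.
P₀ = e^(−E₀/kT) / Z = 0.6254/0.7755 = 0.81.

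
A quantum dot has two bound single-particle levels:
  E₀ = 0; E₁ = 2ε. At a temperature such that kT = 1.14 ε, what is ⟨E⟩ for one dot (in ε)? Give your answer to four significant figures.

Eᵢ/kT = 0, 1.75439.
Z = Σ e^(−Eᵢ/kT) = e^(−0) + e^(−1.75439) = 1.00000 + 0.173013 = 1.17301.
⟨E⟩ = Σ Eᵢ e^(−Eᵢ/kT) / Z = (0·1.00000 + 2·0.173013) / 1.17301 = 0.2950 ε.

0.2950 ε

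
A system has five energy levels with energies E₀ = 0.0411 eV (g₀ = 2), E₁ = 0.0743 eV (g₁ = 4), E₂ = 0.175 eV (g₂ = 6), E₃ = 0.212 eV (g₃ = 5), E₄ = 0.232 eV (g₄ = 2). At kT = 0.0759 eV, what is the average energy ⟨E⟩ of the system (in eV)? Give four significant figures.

Eᵢ/kT = 0.541502, 0.978920, 2.30567, 2.79315, 3.05665.
Z = Σ gᵢe^(−Eᵢ/kT) = 2·e^(−0.541502) + 4·e^(−0.978920) + 6·e^(−2.30567) + 5·e^(−2.79315) + 2·e^(−3.05665) = 1.16375 + 1.50287 + 0.598152 + 0.306140 + 0.0940901 = 3.66500.
⟨E⟩ = Σ Eᵢ gᵢe^(−Eᵢ/kT) / Z = (0.0411·1.16375 + 0.0743·1.50287 + 0.175·0.598152 + 0.212·0.306140 + 0.232·0.0940901) / 3.66500 = 0.09574 eV.

0.09574 eV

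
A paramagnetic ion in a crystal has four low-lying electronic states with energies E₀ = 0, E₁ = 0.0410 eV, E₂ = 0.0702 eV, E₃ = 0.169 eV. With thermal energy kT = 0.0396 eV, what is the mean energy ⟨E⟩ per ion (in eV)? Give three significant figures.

0.0187 eV

Eᵢ/kT = 0, 1.0354, 1.7727, 4.2677.
Z = Σ e^(−Eᵢ/kT) = e^(−0) + e^(−1.0354) + e^(−1.7727) + e^(−4.2677) = 1.0000 + 0.35508 + 0.16987 + 0.014014 = 1.5390.
⟨E⟩ = Σ Eᵢ e^(−Eᵢ/kT) / Z = (0·1.0000 + 0.0410·0.35508 + 0.0702·0.16987 + 0.169·0.014014) / 1.5390 = 0.0187 eV.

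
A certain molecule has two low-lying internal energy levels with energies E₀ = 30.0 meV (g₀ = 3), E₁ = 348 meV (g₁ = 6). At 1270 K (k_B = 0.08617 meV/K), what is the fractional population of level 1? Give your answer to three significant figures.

k_BT = 0.08617 × 1270 K = 109.44 meV.
Eᵢ/kT = 0.27412, 3.1798.
Z = Σ gᵢe^(−Eᵢ/kT) = 3·e^(−0.27412) + 6·e^(−3.1798) = 2.2807 + 0.24956 = 2.5303.
P₁ = g₁ e^(−E₁/kT) / Z = 0.24956/2.5303 = 0.0986.

0.0986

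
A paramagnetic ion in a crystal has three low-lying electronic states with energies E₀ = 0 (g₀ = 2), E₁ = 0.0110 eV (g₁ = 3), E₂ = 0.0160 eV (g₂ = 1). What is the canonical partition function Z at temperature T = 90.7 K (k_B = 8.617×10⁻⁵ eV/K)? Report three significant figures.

k_BT = 8.617×10⁻⁵ × 90.7 K = 0.0078156 eV.
Eᵢ/kT = 0, 1.4074, 2.0472.
Z = Σ gᵢe^(−Eᵢ/kT) = 2·e^(−0) + 3·e^(−1.4074) + 1·e^(−2.0472) = 2.0000 + 0.73434 + 0.12910 = 2.8634.

Z = 2.86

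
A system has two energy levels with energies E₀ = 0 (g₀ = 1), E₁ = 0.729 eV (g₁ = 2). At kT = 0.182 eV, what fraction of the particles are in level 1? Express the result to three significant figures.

Eᵢ/kT = 0, 4.0055.
Z = Σ gᵢe^(−Eᵢ/kT) = 1·e^(−0) + 2·e^(−4.0055) = 1.0000 + 0.036430 = 1.0364.
P₁ = g₁ e^(−E₁/kT) / Z = 0.036430/1.0364 = 0.0352.

0.0352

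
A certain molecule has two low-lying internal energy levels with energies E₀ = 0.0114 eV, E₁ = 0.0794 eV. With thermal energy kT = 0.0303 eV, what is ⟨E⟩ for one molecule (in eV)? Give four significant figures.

Eᵢ/kT = 0.376238, 2.62046.
Z = Σ e^(−Eᵢ/kT) = e^(−0.376238) + e^(−2.62046) = 0.686439 + 0.0727694 = 0.759208.
⟨E⟩ = Σ Eᵢ e^(−Eᵢ/kT) / Z = (0.0114·0.686439 + 0.0794·0.0727694) / 0.759208 = 0.01792 eV.

0.01792 eV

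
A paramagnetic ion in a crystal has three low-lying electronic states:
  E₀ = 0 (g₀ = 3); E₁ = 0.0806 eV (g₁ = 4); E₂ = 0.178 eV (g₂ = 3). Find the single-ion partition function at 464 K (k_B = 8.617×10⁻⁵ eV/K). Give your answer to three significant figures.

k_BT = 8.617×10⁻⁵ × 464 K = 0.039983 eV.
Eᵢ/kT = 0, 2.0159, 4.4519.
Z = Σ gᵢe^(−Eᵢ/kT) = 3·e^(−0) + 4·e^(−2.0159) + 3·e^(−4.4519) = 3.0000 + 0.53280 + 0.034969 = 3.5678.

Z = 3.57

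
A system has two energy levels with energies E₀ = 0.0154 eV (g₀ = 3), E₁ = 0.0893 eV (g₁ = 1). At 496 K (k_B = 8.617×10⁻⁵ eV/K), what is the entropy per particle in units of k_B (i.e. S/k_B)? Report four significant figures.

k_BT = 8.617×10⁻⁵ × 496 K = 0.0427403 eV.
Eᵢ/kT = 0.360316, 2.08936.
Z = Σ gᵢe^(−Eᵢ/kT) = 3·e^(−0.360316) + 1·e^(−2.08936) = 2.09237 + 0.123766 = 2.21614.
⟨E⟩ = Σ EᵢPᵢ = 0.0195271 eV.
S/k_B = ln Z + ⟨E⟩/kT = ln(2.21614) + 0.0195271/0.0427403 = 0.795767 + 0.456878 = 1.253.

1.253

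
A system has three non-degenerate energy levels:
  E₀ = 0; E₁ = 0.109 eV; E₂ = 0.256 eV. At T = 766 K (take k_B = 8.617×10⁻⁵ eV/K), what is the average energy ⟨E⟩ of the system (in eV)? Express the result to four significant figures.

k_BT = 8.617×10⁻⁵ × 766 K = 0.0660062 eV.
Eᵢ/kT = 0, 1.65136, 3.87842.
Z = Σ e^(−Eᵢ/kT) = e^(−0) + e^(−1.65136) + e^(−3.87842) = 1.00000 + 0.191789 + 0.0206835 = 1.21247.
⟨E⟩ = Σ Eᵢ e^(−Eᵢ/kT) / Z = (0·1.00000 + 0.109·0.191789 + 0.256·0.0206835) / 1.21247 = 0.02161 eV.

0.02161 eV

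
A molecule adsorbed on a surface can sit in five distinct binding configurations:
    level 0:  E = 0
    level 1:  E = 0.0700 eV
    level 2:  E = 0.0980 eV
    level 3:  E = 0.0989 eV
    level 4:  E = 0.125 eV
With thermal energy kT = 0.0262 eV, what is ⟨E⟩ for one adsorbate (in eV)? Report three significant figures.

Eᵢ/kT = 0, 2.6718, 3.7405, 3.7748, 4.7710.
Z = Σ e^(−Eᵢ/kT) = e^(−0) + e^(−2.6718) + e^(−3.7405) + e^(−3.7748) + e^(−4.7710) = 1.0000 + 0.069128 + 0.023742 + 0.022942 + 0.0084719 = 1.1243.
⟨E⟩ = Σ Eᵢ e^(−Eᵢ/kT) / Z = (0·1.0000 + 0.0700·0.069128 + 0.0980·0.023742 + 0.0989·0.022942 + 0.125·0.0084719) / 1.1243 = 0.00933 eV.

0.00933 eV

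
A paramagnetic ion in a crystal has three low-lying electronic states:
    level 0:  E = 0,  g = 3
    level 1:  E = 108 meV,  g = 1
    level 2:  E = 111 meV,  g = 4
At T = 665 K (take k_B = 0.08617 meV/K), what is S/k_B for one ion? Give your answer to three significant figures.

k_BT = 0.08617 × 665 K = 57.303 meV.
Eᵢ/kT = 0, 1.8847, 1.9371.
Z = Σ gᵢe^(−Eᵢ/kT) = 3·e^(−0) + 1·e^(−1.8847) + 4·e^(−1.9371) = 3.0000 + 0.15187 + 0.57649 = 3.7284.
⟨E⟩ = Σ EᵢPᵢ = 21.562 meV.
S/k_B = ln Z + ⟨E⟩/kT = ln(3.7284) + 21.562/57.303 = 1.3160 + 0.37628 = 1.69.

1.69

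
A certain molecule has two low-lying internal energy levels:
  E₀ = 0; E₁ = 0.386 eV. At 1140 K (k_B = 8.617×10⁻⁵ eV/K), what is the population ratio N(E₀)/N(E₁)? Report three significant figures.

k_BT = 8.617×10⁻⁵ × 1140 K = 0.098234 eV.
n₀/n₁ = exp[−(E₀−E₁)/kT] = exp(−(-0.386 eV)/(0.098234 eV)) = exp(3.9294) = 50.9.

50.9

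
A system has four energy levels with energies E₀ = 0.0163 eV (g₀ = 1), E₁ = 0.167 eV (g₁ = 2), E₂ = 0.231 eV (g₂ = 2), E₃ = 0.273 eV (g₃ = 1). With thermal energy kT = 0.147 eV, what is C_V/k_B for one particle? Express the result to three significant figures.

0.434

Eᵢ/kT = 0.11088, 1.1361, 1.5714, 1.8571.
Z = Σ gᵢe^(−Eᵢ/kT) = 1·e^(−0.11088) + 2·e^(−1.1361) + 2·e^(−1.5714) + 1·e^(−1.8571) = 0.89505 + 0.64214 + 0.41551 + 0.15612 = 2.1088.
⟨E⟩ = 0.12350 eV, ⟨E²⟩ = 0.024637 eV².
C_V/k_B = (⟨E²⟩ − ⟨E⟩²)/(kT)² = (0.024637 − 0.015252)/0.021609 = 0.434.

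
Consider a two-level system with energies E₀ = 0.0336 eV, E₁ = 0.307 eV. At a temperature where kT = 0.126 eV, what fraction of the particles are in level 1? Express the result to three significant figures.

Eᵢ/kT = 0.26667, 2.4365.
Z = Σ e^(−Eᵢ/kT) = e^(−0.26667) + e^(−2.4365) = 0.76593 + 0.087466 = 0.85340.
P₁ = e^(−E₁/kT) / Z = 0.087466/0.85340 = 0.102.

0.102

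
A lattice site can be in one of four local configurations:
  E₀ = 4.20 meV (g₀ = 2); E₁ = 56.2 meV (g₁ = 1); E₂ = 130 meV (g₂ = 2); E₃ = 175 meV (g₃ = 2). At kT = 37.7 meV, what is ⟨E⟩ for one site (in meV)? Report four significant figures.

15.17 meV

Eᵢ/kT = 0.111406, 1.49072, 3.44828, 4.64191.
Z = Σ gᵢe^(−Eᵢ/kT) = 2·e^(−0.111406) + 1·e^(−1.49072) + 2·e^(−3.44828) + 2·e^(−4.64191) = 1.78915 + 0.225210 + 0.0636006 + 0.0192785 = 2.09724.
⟨E⟩ = Σ Eᵢ gᵢe^(−Eᵢ/kT) / Z = (4.20·1.78915 + 56.2·0.225210 + 130·0.0636006 + 175·0.0192785) / 2.09724 = 15.17 meV.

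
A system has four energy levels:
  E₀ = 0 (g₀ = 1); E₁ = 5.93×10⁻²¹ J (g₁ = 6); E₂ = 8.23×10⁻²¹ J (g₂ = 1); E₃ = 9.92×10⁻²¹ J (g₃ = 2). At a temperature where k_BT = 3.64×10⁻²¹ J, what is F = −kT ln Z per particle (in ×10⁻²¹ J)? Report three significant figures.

Eᵢ/kT = 0, 1.6291, 2.2610, 2.7253.
Z = Σ gᵢe^(−Eᵢ/kT) = 1·e^(−0) + 6·e^(−1.6291) + 1·e^(−2.2610) + 2·e^(−2.7253) = 1.0000 + 1.1766 + 0.10425 + 0.13105 = 2.4119.
F = −kT ln Z = −3.64 × ln(2.4119) = −3.64 × 0.88041 = -3.20 ×10⁻²¹ J.

-3.20 ×10⁻²¹ J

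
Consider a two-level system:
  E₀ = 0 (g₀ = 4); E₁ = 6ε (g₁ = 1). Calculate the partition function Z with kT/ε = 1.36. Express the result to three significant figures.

Z = 4.01

Eᵢ/kT = 0, 4.4118.
Z = Σ gᵢe^(−Eᵢ/kT) = 4·e^(−0) + 1·e^(−4.4118) = 4.0000 + 0.012133 = 4.0121.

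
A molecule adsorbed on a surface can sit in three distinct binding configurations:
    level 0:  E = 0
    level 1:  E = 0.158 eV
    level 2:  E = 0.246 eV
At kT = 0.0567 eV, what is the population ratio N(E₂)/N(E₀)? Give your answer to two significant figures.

n₂/n₀ = exp[−(E₂−E₀)/kT] = exp(−(0.246 eV)/(0.0567 eV)) = exp(-4.339) = 0.013.

0.013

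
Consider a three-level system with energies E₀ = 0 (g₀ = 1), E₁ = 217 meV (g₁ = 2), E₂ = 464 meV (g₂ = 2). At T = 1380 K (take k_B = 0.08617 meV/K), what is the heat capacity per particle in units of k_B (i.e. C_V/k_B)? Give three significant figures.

0.940

k_BT = 0.08617 × 1380 K = 118.91 meV.
Eᵢ/kT = 0, 1.8249, 3.9021.
Z = Σ gᵢe^(−Eᵢ/kT) = 1·e^(−0) + 2·e^(−1.8249) + 2·e^(−3.9021) = 1.0000 + 0.32247 + 0.040399 = 1.3629.
⟨E⟩ = 65.097 meV, ⟨E²⟩ = 17523 meV².
C_V/k_B = (⟨E²⟩ − ⟨E⟩²)/(kT)² = (17523 − 4237.6)/14140 = 0.940.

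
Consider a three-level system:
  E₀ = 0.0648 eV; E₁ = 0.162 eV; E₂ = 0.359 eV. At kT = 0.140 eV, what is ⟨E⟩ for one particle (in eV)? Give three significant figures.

0.117 eV

Eᵢ/kT = 0.46286, 1.1571, 2.5643.
Z = Σ e^(−Eᵢ/kT) = e^(−0.46286) + e^(−1.1571) + e^(−2.5643) = 0.62948 + 0.31440 + 0.076973 = 1.0209.
⟨E⟩ = Σ Eᵢ e^(−Eᵢ/kT) / Z = (0.0648·0.62948 + 0.162·0.31440 + 0.359·0.076973) / 1.0209 = 0.117 eV.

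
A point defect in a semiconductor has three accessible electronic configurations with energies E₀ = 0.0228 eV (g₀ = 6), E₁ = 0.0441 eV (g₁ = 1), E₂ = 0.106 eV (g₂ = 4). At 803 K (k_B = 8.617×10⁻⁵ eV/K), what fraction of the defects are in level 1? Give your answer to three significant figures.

0.0926

k_BT = 8.617×10⁻⁵ × 803 K = 0.069195 eV.
Eᵢ/kT = 0.32950, 0.63733, 1.5319.
Z = Σ gᵢe^(−Eᵢ/kT) = 6·e^(−0.32950) + 1·e^(−0.63733) + 4·e^(−1.5319) = 4.3157 + 0.52870 + 0.86450 = 5.7089.
P₁ = g₁ e^(−E₁/kT) / Z = 0.52870/5.7089 = 0.0926.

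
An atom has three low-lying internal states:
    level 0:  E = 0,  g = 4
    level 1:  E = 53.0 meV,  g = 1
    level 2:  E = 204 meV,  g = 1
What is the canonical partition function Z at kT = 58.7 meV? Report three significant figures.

Eᵢ/kT = 0, 0.90290, 3.4753.
Z = Σ gᵢe^(−Eᵢ/kT) = 4·e^(−0) + 1·e^(−0.90290) + 1·e^(−3.4753) = 4.0000 + 0.40539 + 0.030953 = 4.4363.

Z = 4.44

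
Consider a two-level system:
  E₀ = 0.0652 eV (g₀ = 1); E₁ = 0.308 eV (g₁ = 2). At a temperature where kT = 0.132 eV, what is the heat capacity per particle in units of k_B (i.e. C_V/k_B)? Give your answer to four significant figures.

Eᵢ/kT = 0.493939, 2.33333.
Z = Σ gᵢe^(−Eᵢ/kT) = 1·e^(−0.493939) + 2·e^(−2.33333) = 0.610218 + 0.193945 = 0.804163.
⟨E⟩ = 0.123758 eV, ⟨E²⟩ = 0.0261047 eV².
C_V/k_B = (⟨E²⟩ − ⟨E⟩²)/(kT)² = (0.0261047 − 0.0153160)/0.0174240 = 0.6192.

0.6192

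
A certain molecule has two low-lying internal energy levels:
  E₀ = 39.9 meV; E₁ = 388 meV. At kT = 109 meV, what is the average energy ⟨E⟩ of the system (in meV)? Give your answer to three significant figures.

Eᵢ/kT = 0.36606, 3.5596.
Z = Σ e^(−Eᵢ/kT) = e^(−0.36606) + e^(−3.5596) = 0.69346 + 0.028450 = 0.72191.
⟨E⟩ = Σ Eᵢ e^(−Eᵢ/kT) / Z = (39.9·0.69346 + 388·0.028450) / 0.72191 = 53.6 meV.

53.6 meV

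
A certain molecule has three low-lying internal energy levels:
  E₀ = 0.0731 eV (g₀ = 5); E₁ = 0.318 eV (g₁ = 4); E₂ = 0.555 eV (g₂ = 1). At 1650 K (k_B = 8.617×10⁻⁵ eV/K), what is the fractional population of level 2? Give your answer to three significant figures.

0.00587

k_BT = 8.617×10⁻⁵ × 1650 K = 0.14218 eV.
Eᵢ/kT = 0.51414, 2.2366, 3.9035.
Z = Σ gᵢe^(−Eᵢ/kT) = 5·e^(−0.51414) + 4·e^(−2.2366) + 1·e^(−3.9035) = 2.9901 + 0.42728 + 0.020171 = 3.4376.
P₂ = g₂ e^(−E₂/kT) / Z = 0.020171/3.4376 = 0.00587.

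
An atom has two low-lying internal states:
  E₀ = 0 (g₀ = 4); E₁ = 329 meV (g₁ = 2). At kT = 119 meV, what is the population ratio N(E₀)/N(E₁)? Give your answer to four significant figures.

n₀/n₁ = (g₀/g₁) exp[−(E₀−E₁)/kT] = (4/2) × exp(−(-329 meV)/(119 meV)) = (4/2) × exp(2.76471) = 31.75.

31.75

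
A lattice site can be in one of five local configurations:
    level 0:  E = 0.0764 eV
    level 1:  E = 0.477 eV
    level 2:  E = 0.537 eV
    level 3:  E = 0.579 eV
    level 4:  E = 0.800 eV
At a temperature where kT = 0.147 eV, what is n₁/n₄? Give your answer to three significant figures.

9.00

n₁/n₄ = exp[−(E₁−E₄)/kT] = exp(−(-0.323 eV)/(0.147 eV)) = exp(2.1973) = 9.00.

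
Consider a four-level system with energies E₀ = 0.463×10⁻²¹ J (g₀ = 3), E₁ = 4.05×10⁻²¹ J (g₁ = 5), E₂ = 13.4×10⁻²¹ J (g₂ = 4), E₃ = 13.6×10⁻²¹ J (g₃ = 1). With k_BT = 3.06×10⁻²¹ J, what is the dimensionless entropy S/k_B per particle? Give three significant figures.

1.99

Eᵢ/kT = 0.15131, 1.3235, 4.3791, 4.4444.
Z = Σ gᵢe^(−Eᵢ/kT) = 3·e^(−0.15131) + 5·e^(−1.3235) + 4·e^(−4.3791) + 1·e^(−4.4444) = 2.5787 + 1.3310 + 0.050147 + 0.011744 = 3.9716.
⟨E⟩ = Σ EᵢPᵢ = 1.8673 ×10⁻²¹ J.
S/k_B = ln Z + ⟨E⟩/kT = ln(3.9716) + 1.8673/3.06 = 1.3792 + 0.61023 = 1.99.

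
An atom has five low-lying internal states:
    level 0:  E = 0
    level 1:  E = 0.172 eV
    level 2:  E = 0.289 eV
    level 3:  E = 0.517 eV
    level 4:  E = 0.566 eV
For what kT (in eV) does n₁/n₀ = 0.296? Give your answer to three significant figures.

n₁/n₀ = exp[−(E₁−E₀)/kT] = 0.296.
⇒ (E₁−E₀)/kT = ln(1/0.296) = ln(3.3784) = 1.2174.
kT = 0.172 eV / 1.2174 = 0.141 eV.

0.141 eV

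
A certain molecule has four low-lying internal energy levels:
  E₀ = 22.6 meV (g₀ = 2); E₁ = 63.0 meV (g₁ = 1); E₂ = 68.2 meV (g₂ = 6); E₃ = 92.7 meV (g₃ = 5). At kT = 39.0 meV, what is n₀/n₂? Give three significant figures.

n₀/n₂ = (g₀/g₂) exp[−(E₀−E₂)/kT] = (2/6) × exp(−(-45.6 meV)/(39.0 meV)) = (2/6) × exp(1.1692) = 1.07.

1.07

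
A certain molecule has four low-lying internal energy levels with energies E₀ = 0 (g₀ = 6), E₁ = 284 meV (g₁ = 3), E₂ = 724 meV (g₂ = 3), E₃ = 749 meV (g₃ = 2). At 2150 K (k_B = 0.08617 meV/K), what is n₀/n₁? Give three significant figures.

9.26

k_BT = 0.08617 × 2150 K = 185.27 meV.
n₀/n₁ = (g₀/g₁) exp[−(E₀−E₁)/kT] = (6/3) × exp(−(-284 meV)/(185.27 meV)) = (6/3) × exp(1.5329) = 9.26.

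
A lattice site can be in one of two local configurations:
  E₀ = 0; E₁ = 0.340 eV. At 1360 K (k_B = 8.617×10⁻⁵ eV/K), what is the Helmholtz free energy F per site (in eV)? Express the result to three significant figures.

k_BT = 8.617×10⁻⁵ × 1360 K = 0.11719 eV.
Eᵢ/kT = 0, 2.9013.
Z = Σ e^(−Eᵢ/kT) = e^(−0) + e^(−2.9013) = 1.0000 + 0.054952 = 1.0550.
F = −kT ln Z = −0.11719 × ln(1.0550) = −0.11719 × 0.053541 = -0.00627 eV.

-0.00627 eV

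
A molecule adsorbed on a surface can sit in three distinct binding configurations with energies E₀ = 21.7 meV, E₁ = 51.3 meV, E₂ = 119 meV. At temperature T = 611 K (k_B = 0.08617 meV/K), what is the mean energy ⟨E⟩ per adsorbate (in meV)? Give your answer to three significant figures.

k_BT = 0.08617 × 611 K = 52.650 meV.
Eᵢ/kT = 0.41216, 0.97436, 2.2602.
Z = Σ e^(−Eᵢ/kT) = e^(−0.41216) + e^(−0.97436) + e^(−2.2602) = 0.66222 + 0.37743 + 0.10433 = 1.1440.
⟨E⟩ = Σ Eᵢ e^(−Eᵢ/kT) / Z = (21.7·0.66222 + 51.3·0.37743 + 119·0.10433) / 1.1440 = 40.3 meV.

40.3 meV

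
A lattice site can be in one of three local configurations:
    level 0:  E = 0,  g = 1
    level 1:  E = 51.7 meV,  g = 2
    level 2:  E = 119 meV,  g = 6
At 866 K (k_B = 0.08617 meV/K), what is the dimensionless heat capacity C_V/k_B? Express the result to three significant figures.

0.441

k_BT = 0.08617 × 866 K = 74.623 meV.
Eᵢ/kT = 0, 0.69282, 1.5947.
Z = Σ gᵢe^(−Eᵢ/kT) = 1·e^(−0) + 2·e^(−0.69282) + 6·e^(−1.5947) = 1.0000 + 1.0003 + 1.2178 = 3.2181.
⟨E⟩ = 61.102 meV, ⟨E²⟩ = 6189.7 meV².
C_V/k_B = (⟨E²⟩ − ⟨E⟩²)/(kT)² = (6189.7 − 3733.5)/5568.6 = 0.441.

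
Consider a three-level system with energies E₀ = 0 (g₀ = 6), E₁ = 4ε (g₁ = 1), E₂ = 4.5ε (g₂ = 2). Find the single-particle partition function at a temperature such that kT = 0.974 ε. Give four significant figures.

Z = 6.036

Eᵢ/kT = 0, 4.10678, 4.62012.
Z = Σ gᵢe^(−Eᵢ/kT) = 6·e^(−0) + 1·e^(−4.10678) + 2·e^(−4.62012) = 6.00000 + 0.0164607 + 0.0197032 = 6.03616.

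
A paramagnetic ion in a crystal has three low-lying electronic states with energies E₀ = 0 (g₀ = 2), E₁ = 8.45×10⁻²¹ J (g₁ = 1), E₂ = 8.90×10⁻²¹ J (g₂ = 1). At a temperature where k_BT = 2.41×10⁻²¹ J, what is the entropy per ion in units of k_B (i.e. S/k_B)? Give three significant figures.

0.816

Eᵢ/kT = 0, 3.5062, 3.6929.
Z = Σ gᵢe^(−Eᵢ/kT) = 2·e^(−0) + 1·e^(−3.5062) + 1·e^(−3.6929) = 2.0000 + 0.030011 + 0.024900 = 2.0549.
⟨E⟩ = Σ EᵢPᵢ = 0.23125 ×10⁻²¹ J.
S/k_B = ln Z + ⟨E⟩/kT = ln(2.0549) + 0.23125/2.41 = 0.72023 + 0.095954 = 0.816.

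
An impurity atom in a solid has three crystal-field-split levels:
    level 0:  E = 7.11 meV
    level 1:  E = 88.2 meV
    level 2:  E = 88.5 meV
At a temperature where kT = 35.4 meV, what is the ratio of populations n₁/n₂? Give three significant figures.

n₁/n₂ = exp[−(E₁−E₂)/kT] = exp(−(-0.3 meV)/(35.4 meV)) = exp(0.0084746) = 1.01.

1.01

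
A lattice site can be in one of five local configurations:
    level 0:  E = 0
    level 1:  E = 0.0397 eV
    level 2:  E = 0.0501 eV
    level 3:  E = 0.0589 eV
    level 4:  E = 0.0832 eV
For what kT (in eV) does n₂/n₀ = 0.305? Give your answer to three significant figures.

n₂/n₀ = exp[−(E₂−E₀)/kT] = 0.305.
⇒ (E₂−E₀)/kT = ln(1/0.305) = ln(3.2787) = 1.1874.
kT = 0.0501 eV / 1.1874 = 0.0422 eV.

0.0422 eV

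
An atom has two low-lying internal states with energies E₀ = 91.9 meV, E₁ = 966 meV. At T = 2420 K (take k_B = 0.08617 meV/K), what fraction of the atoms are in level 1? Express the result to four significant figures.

0.01490

k_BT = 0.08617 × 2420 K = 208.531 meV.
Eᵢ/kT = 0.440702, 4.63240.
Z = Σ e^(−Eᵢ/kT) = e^(−0.440702) + e^(−4.63240) = 0.643584 + 0.00973138 = 0.653315.
P₁ = e^(−E₁/kT) / Z = 0.00973138/0.653315 = 0.01490.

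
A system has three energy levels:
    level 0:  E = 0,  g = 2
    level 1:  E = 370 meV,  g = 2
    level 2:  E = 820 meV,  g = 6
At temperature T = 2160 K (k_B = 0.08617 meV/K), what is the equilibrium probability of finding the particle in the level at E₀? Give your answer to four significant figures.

k_BT = 0.08617 × 2160 K = 186.127 meV.
Eᵢ/kT = 0, 1.98789, 4.40559.
Z = Σ gᵢe^(−Eᵢ/kT) = 2·e^(−0) + 2·e^(−1.98789) + 6·e^(−4.40559) = 2.00000 + 0.273968 + 0.0732534 = 2.34722.
P₀ = g₀ e^(−E₀/kT) / Z = 2.00000/2.34722 = 0.8521.

0.8521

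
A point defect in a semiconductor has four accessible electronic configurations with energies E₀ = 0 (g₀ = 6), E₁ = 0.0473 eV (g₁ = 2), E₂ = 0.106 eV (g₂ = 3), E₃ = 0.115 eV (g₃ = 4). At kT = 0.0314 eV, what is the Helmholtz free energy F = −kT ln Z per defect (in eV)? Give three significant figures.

-0.0595 eV

Eᵢ/kT = 0, 1.5064, 3.3758, 3.6624.
Z = Σ gᵢe^(−Eᵢ/kT) = 6·e^(−0) + 2·e^(−1.5064) + 3·e^(−3.3758) + 4·e^(−3.6624) = 6.0000 + 0.44341 + 0.10257 + 0.10268 = 6.6487.
F = −kT ln Z = −0.0314 × ln(6.6487) = −0.0314 × 1.8944 = -0.0595 eV.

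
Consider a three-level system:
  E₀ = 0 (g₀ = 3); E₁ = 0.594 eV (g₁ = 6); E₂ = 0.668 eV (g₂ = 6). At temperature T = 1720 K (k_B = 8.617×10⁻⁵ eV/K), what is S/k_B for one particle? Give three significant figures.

k_BT = 8.617×10⁻⁵ × 1720 K = 0.14821 eV.
Eᵢ/kT = 0, 4.0078, 4.5071.
Z = Σ gᵢe^(−Eᵢ/kT) = 3·e^(−0) + 6·e^(−4.0078) + 6·e^(−4.5071) = 3.0000 + 0.10904 + 0.066182 = 3.1752.
⟨E⟩ = Σ EᵢPᵢ = 0.034322 eV.
S/k_B = ln Z + ⟨E⟩/kT = ln(3.1752) + 0.034322/0.14821 = 1.1554 + 0.23158 = 1.39.

1.39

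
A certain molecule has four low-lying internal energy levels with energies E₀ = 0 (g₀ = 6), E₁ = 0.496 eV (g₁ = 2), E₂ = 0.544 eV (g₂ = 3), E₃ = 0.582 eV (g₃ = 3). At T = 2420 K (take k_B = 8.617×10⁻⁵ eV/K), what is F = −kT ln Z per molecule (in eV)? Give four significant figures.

k_BT = 8.617×10⁻⁵ × 2420 K = 0.208531 eV.
Eᵢ/kT = 0, 2.37854, 2.60872, 2.79095.
Z = Σ gᵢe^(−Eᵢ/kT) = 6·e^(−0) + 2·e^(−2.37854) + 3·e^(−2.60872) + 3·e^(−2.79095) = 6.00000 + 0.185372 + 0.220886 + 0.184089 = 6.59035.
F = −kT ln Z = −0.208531 × ln(6.59035) = −0.208531 × 1.88561 = -0.3932 eV.

-0.3932 eV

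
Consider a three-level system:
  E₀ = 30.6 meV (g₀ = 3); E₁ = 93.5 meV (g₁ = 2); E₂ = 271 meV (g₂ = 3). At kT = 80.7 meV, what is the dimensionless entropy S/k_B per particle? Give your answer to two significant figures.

1.7

Eᵢ/kT = 0.3792, 1.159, 3.358.
Z = Σ gᵢe^(−Eᵢ/kT) = 3·e^(−0.3792) + 2·e^(−1.159) + 3·e^(−3.358) = 2.053 + 0.6276 + 0.1044 = 2.785.
⟨E⟩ = Σ EᵢPᵢ = 53.79 meV.
S/k_B = ln Z + ⟨E⟩/kT = ln(2.785) + 53.79/80.7 = 1.024 + 0.6665 = 1.7.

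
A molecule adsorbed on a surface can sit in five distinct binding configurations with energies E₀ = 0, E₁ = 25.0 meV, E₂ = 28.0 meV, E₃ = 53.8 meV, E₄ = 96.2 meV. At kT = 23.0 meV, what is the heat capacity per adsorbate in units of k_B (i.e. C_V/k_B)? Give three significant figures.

Eᵢ/kT = 0, 1.0870, 1.2174, 2.3391, 4.1826.
Z = Σ e^(−Eᵢ/kT) = e^(−0) + e^(−1.0870) + e^(−1.2174) + e^(−2.3391) + e^(−4.1826) = 1.0000 + 0.33723 + 0.29600 + 0.096414 + 0.015259 = 1.7449.
⟨E⟩ = 13.395 meV, ⟨E²⟩ = 494.65 meV².
C_V/k_B = (⟨E²⟩ − ⟨E⟩²)/(kT)² = (494.65 − 179.43)/529.00 = 0.596.

0.596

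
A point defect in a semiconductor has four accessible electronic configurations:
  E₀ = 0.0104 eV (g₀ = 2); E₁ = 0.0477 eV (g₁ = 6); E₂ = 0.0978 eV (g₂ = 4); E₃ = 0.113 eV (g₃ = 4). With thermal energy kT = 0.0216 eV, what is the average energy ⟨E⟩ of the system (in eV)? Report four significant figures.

Eᵢ/kT = 0.481481, 2.20833, 4.52778, 5.23148.
Z = Σ gᵢe^(−Eᵢ/kT) = 2·e^(−0.481481) + 6·e^(−2.20833) + 4·e^(−4.52778) + 4·e^(−5.23148) = 1.23574 + 0.659304 + 0.0432185 + 0.0213824 = 1.95964.
⟨E⟩ = Σ Eᵢ gᵢe^(−Eᵢ/kT) / Z = (0.0104·1.23574 + 0.0477·0.659304 + 0.0978·0.0432185 + 0.113·0.0213824) / 1.95964 = 0.02600 eV.

0.02600 eV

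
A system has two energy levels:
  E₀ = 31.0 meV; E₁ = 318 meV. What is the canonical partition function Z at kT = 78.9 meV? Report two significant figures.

Z = 0.69

Eᵢ/kT = 0.3929, 4.030.
Z = Σ e^(−Eᵢ/kT) = e^(−0.3929) + e^(−4.030) = 0.6751 + 0.01777 = 0.6929.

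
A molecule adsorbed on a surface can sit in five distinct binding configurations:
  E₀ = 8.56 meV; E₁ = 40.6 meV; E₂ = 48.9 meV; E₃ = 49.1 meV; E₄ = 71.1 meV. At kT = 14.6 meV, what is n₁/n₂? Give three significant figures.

1.77

n₁/n₂ = exp[−(E₁−E₂)/kT] = exp(−(-8.3 meV)/(14.6 meV)) = exp(0.56849) = 1.77.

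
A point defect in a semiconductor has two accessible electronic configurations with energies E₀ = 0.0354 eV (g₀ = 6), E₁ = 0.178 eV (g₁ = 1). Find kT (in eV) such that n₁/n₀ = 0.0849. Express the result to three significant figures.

0.211 eV

n₁/n₀ = (g₁/g₀) exp[−(E₁−E₀)/kT] = 0.0849.
⇒ (E₁−E₀)/kT = ln((1/6)/0.0849) = ln(1.9631) = 0.67452.
kT = 0.1426 eV / 0.67452 = 0.211 eV.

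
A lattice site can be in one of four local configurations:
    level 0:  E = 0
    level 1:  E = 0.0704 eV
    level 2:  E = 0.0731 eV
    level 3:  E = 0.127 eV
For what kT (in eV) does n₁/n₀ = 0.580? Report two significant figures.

0.13 eV

n₁/n₀ = exp[−(E₁−E₀)/kT] = 0.580.
⇒ (E₁−E₀)/kT = ln(1/0.580) = ln(1.724) = 0.5446.
kT = 0.0704 eV / 0.5446 = 0.13 eV.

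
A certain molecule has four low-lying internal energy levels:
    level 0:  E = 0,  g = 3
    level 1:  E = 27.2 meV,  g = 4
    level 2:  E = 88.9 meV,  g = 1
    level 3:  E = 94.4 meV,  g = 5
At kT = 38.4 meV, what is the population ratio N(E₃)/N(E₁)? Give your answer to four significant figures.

0.2172

n₃/n₁ = (g₃/g₁) exp[−(E₃−E₁)/kT] = (5/4) × exp(−(67.2 meV)/(38.4 meV)) = (5/4) × exp(-1.75000) = 0.2172.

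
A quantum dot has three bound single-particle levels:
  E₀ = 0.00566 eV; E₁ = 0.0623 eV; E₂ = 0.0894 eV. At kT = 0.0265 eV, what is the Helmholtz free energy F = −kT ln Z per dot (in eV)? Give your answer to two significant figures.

Eᵢ/kT = 0.2136, 2.351, 3.374.
Z = Σ e^(−Eᵢ/kT) = e^(−0.2136) + e^(−2.351) + e^(−3.374) = 0.8077 + 0.09527 + 0.03425 = 0.9372.
F = −kT ln Z = −0.0265 × ln(0.9372) = −0.0265 × -0.06486 = 0.0017 eV.

0.0017 eV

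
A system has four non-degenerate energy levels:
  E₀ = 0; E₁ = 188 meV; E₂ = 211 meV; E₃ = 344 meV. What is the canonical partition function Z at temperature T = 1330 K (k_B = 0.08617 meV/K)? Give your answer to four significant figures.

Z = 1.402

k_BT = 0.08617 × 1330 K = 114.606 meV.
Eᵢ/kT = 0, 1.64040, 1.84109, 3.00159.
Z = Σ e^(−Eᵢ/kT) = e^(−0) + e^(−1.64040) + e^(−1.84109) + e^(−3.00159) = 1.00000 + 0.193902 + 0.158644 + 0.0497080 = 1.40225.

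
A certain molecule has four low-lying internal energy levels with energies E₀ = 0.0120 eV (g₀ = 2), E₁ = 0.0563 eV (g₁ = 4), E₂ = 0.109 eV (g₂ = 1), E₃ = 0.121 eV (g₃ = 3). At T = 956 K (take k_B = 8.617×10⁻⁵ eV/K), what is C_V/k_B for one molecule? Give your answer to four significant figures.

0.2178

k_BT = 8.617×10⁻⁵ × 956 K = 0.0823785 eV.
Eᵢ/kT = 0.145669, 0.683431, 1.32316, 1.46883.
Z = Σ gᵢe^(−Eᵢ/kT) = 2·e^(−0.145669) + 4·e^(−0.683431) + 1·e^(−1.32316) + 3·e^(−1.46883) = 1.72889 + 2.01953 + 0.266292 + 0.690584 = 4.70530.
⟨E⟩ = 0.0525009 eV, ⟨E²⟩ = 0.00423457 eV².
C_V/k_B = (⟨E²⟩ − ⟨E⟩²)/(kT)² = (0.00423457 − 0.00275634)/0.00678622 = 0.2178.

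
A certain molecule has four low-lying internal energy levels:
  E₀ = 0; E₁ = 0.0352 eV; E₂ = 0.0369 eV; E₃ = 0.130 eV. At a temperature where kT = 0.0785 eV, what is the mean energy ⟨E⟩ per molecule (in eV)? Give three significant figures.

Eᵢ/kT = 0, 0.44841, 0.47006, 1.6561.
Z = Σ e^(−Eᵢ/kT) = e^(−0) + e^(−0.44841) + e^(−0.47006) + e^(−1.6561) = 1.0000 + 0.63864 + 0.62496 + 0.19088 = 2.4545.
⟨E⟩ = Σ Eᵢ e^(−Eᵢ/kT) / Z = (0·1.0000 + 0.0352·0.63864 + 0.0369·0.62496 + 0.130·0.19088) / 2.4545 = 0.0287 eV.

0.0287 eV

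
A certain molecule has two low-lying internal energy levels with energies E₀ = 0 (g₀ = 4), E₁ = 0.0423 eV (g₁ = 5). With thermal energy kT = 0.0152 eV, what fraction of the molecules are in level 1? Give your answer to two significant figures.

Eᵢ/kT = 0, 2.783.
Z = Σ gᵢe^(−Eᵢ/kT) = 4·e^(−0) + 5·e^(−2.783) = 4.000 + 0.3093 = 4.309.
P₁ = g₁ e^(−E₁/kT) / Z = 0.3093/4.309 = 0.072.

0.072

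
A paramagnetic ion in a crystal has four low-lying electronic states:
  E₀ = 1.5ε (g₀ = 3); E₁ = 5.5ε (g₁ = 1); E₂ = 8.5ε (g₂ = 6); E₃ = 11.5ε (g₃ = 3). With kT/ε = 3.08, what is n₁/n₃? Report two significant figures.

n₁/n₃ = (g₁/g₃) exp[−(E₁−E₃)/kT] = (1/3) × exp(−(-6.0ε)/(3.08ε)) = (1/3) × exp(1.948) = 2.3.

2.3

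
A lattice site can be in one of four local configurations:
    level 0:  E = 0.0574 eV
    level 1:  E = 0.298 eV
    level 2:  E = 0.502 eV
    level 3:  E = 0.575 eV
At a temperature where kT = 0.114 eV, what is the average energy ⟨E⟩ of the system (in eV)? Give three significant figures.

Eᵢ/kT = 0.50351, 2.6140, 4.4035, 5.0439.
Z = Σ e^(−Eᵢ/kT) = e^(−0.50351) + e^(−2.6140) + e^(−4.4035) + e^(−5.0439) = 0.60441 + 0.073241 + 0.012234 + 0.0064485 = 0.69633.
⟨E⟩ = Σ Eᵢ e^(−Eᵢ/kT) / Z = (0.0574·0.60441 + 0.298·0.073241 + 0.502·0.012234 + 0.575·0.0064485) / 0.69633 = 0.0953 eV.

0.0953 eV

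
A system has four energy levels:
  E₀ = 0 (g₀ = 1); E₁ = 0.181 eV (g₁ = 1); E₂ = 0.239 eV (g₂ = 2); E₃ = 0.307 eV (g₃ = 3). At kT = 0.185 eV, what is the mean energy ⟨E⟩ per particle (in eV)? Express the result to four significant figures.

Eᵢ/kT = 0, 0.978378, 1.29189, 1.65946.
Z = Σ gᵢe^(−Eᵢ/kT) = 1·e^(−0) + 1·e^(−0.978378) + 2·e^(−1.29189) + 3·e^(−1.65946) = 1.00000 + 0.375920 + 0.549502 + 0.570725 = 2.49615.
⟨E⟩ = Σ Eᵢ gᵢe^(−Eᵢ/kT) / Z = (0·1.00000 + 0.181·0.375920 + 0.239·0.549502 + 0.307·0.570725) / 2.49615 = 0.1501 eV.

0.1501 eV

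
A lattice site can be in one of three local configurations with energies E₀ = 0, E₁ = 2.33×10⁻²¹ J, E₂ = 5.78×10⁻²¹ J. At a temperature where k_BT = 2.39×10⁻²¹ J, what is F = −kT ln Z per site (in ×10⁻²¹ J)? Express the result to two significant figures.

-0.91 ×10⁻²¹ J

Eᵢ/kT = 0, 0.9749, 2.418.
Z = Σ e^(−Eᵢ/kT) = e^(−0) + e^(−0.9749) + e^(−2.418) = 1.000 + 0.3772 + 0.08910 = 1.466.
F = −kT ln Z = −2.39 × ln(1.466) = −2.39 × 0.3825 = -0.91 ×10⁻²¹ J.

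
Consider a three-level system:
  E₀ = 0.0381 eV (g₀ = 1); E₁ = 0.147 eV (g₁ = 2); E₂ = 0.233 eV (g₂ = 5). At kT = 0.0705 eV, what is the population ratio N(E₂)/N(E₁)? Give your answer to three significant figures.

0.738

n₂/n₁ = (g₂/g₁) exp[−(E₂−E₁)/kT] = (5/2) × exp(−(0.086 eV)/(0.0705 eV)) = (5/2) × exp(-1.2199) = 0.738.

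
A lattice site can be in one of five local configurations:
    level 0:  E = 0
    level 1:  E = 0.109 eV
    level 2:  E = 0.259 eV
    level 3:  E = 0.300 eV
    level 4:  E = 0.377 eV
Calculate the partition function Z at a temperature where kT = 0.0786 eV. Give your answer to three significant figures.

Eᵢ/kT = 0, 1.3868, 3.2952, 3.8168, 4.7964.
Z = Σ e^(−Eᵢ/kT) = e^(−0) + e^(−1.3868) + e^(−3.2952) + e^(−3.8168) + e^(−4.7964) = 1.0000 + 0.24987 + 0.037061 + 0.021998 + 0.0082594 = 1.3172.

Z = 1.32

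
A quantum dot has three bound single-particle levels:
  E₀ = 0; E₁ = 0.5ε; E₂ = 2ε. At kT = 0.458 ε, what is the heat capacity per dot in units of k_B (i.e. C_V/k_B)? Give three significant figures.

0.378

Eᵢ/kT = 0, 1.0917, 4.3668.
Z = Σ e^(−Eᵢ/kT) = e^(−0) + e^(−1.0917) + e^(−4.3668) = 1.0000 + 0.33565 + 0.012692 = 1.3483.
⟨E⟩ = 0.14330 ε, ⟨E²⟩ = 0.099889 ε².
C_V/k_B = (⟨E²⟩ − ⟨E⟩²)/(kT)² = (0.099889 − 0.020535)/0.20976 = 0.378.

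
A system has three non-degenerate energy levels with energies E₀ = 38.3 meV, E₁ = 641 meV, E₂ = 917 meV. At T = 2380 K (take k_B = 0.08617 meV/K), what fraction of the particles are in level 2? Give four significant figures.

0.01292

k_BT = 0.08617 × 2380 K = 205.085 meV.
Eᵢ/kT = 0.186752, 3.12553, 4.47132.
Z = Σ e^(−Eᵢ/kT) = e^(−0.186752) + e^(−3.12553) + e^(−4.47132) = 0.829649 + 0.0439137 + 0.0114322 = 0.884995.
P₂ = e^(−E₂/kT) / Z = 0.0114322/0.884995 = 0.01292.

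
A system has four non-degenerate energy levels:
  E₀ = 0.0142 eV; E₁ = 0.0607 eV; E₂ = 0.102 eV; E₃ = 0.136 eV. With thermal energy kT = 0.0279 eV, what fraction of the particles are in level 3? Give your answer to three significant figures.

0.0102

Eᵢ/kT = 0.50896, 2.1756, 3.6559, 4.8746.
Z = Σ e^(−Eᵢ/kT) = e^(−0.50896) + e^(−2.1756) + e^(−3.6559) + e^(−4.8746) = 0.60112 + 0.11354 + 0.025838 + 0.0076381 = 0.74814.
P₃ = e^(−E₃/kT) / Z = 0.0076381/0.74814 = 0.0102.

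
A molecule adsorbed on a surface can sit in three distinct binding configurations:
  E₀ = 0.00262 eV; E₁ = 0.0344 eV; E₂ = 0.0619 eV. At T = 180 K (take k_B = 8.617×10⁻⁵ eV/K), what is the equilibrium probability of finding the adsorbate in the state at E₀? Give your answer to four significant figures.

0.8690

k_BT = 8.617×10⁻⁵ × 180 K = 0.0155106 eV.
Eᵢ/kT = 0.168917, 2.21784, 3.99082.
Z = Σ e^(−Eᵢ/kT) = e^(−0.168917) + e^(−2.21784) + e^(−3.99082) = 0.844579 + 0.108844 + 0.0184846 = 0.971908.
P₀ = e^(−E₀/kT) / Z = 0.844579/0.971908 = 0.8690.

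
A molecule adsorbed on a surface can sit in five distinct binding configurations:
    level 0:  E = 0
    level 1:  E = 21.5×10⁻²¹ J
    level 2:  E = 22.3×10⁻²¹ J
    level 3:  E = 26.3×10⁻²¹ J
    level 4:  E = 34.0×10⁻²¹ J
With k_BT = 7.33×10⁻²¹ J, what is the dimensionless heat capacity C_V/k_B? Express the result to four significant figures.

Eᵢ/kT = 0, 2.93315, 3.04229, 3.58799, 4.63847.
Z = Σ e^(−Eᵢ/kT) = e^(−0) + e^(−2.93315) + e^(−3.04229) + e^(−3.58799) + e^(−4.63847) = 1.00000 + 0.0532291 + 0.0477255 + 0.0276539 + 0.00967249 = 1.13828.
⟨E⟩ = 2.86825, ⟨E²⟩ = 69.0936.
C_V/k_B = (⟨E²⟩ − ⟨E⟩²)/(kT)² = (69.0936 − 8.22686)/53.7289 = 1.133.

1.133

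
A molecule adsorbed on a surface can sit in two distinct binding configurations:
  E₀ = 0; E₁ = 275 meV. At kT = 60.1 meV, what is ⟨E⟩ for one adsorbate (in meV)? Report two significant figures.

Eᵢ/kT = 0, 4.576.
Z = Σ e^(−Eᵢ/kT) = e^(−0) + e^(−4.576) = 1.000 + 0.01030 = 1.010.
⟨E⟩ = Σ Eᵢ e^(−Eᵢ/kT) / Z = (0·1.000 + 275·0.01030) / 1.010 = 2.8 meV.

2.8 meV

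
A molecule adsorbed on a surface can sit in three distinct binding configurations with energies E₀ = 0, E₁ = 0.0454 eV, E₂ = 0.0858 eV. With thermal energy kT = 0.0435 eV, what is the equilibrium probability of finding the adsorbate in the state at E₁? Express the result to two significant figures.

Eᵢ/kT = 0, 1.044, 1.972.
Z = Σ e^(−Eᵢ/kT) = e^(−0) + e^(−1.044) + e^(−1.972) = 1.000 + 0.3520 + 0.1392 = 1.491.
P₁ = e^(−E₁/kT) / Z = 0.3520/1.491 = 0.24.

0.24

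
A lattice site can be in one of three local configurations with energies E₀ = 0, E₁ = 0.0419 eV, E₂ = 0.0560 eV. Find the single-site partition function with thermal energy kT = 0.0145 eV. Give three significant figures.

Eᵢ/kT = 0, 2.8897, 3.8621.
Z = Σ e^(−Eᵢ/kT) = e^(−0) + e^(−2.8897) + e^(−3.8621) = 1.0000 + 0.055593 + 0.021024 = 1.0766.

Z = 1.08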